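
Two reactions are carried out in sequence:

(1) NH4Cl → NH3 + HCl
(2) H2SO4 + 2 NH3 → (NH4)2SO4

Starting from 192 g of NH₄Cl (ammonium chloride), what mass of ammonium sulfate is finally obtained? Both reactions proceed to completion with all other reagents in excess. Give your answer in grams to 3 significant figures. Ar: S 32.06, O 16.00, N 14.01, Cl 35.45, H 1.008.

M(NH4Cl) = 14.01 + 4(1.008) + 35.45 = 53.492 g/mol.
M((NH4)2SO4) = 2(14.01) + 8(1.008) + 32.06 + 4(16.00) = 132.144 g/mol.
n(NH4Cl) = 192.0 / 53.492 = 3.589 mol.
Step 1 gives a 1:1 ratio of NH4Cl to NH3, so n(NH3) = 3.589 mol.
In step 2 the NH3:(NH4)2SO4 ratio is 2:1, so n((NH4)2SO4) = 1.795 mol.
Mass of (NH4)2SO4 = 1.795 × 132.144 = 237.2 g.

237 g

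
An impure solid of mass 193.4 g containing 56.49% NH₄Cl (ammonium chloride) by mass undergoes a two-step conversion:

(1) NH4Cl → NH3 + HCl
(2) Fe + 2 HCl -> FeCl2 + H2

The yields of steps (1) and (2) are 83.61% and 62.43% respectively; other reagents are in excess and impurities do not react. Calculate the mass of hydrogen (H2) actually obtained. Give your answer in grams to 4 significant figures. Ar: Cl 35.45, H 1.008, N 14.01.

Pure NH4Cl = 193.4 × 0.5649 = 109.25 g.
M(NH4Cl) = 14.01 + 4(1.008) + 35.45 = 53.492 g/mol.
M(H2) = 2(1.008) = 2.016 g/mol.
n(NH4Cl) = 109.25 / 53.492 = 2.0424 mol.
Step 1 (NH4Cl:HCl = 1:1): theoretical n(HCl) = 2.0424 mol; at 83.61% yield, n(HCl) = 1.7076 mol.
Step 2 (HCl:H2 = 2:1): theoretical n(H2) = 0.85382 mol, so theoretical mass = 0.85382 × 2.016 = 1.7213 g.
At 62.43% yield, actual mass of H2 = 1.7213 × 0.6243 = 1.0746 g.

1.075 g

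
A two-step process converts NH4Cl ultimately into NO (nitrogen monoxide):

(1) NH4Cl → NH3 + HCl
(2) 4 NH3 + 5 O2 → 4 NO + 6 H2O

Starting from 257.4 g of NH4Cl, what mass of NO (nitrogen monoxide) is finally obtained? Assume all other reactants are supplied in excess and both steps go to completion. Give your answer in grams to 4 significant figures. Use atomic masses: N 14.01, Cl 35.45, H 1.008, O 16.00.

M(NH4Cl) = 14.01 + 4(1.008) + 35.45 = 53.492 g/mol.
M(NO) = 14.01 + 16.00 = 30.01 g/mol.
n(NH4Cl) = 257.40 / 53.492 = 4.8119 mol.
Step 1 gives a 1:1 ratio of NH4Cl to NH3, so n(NH3) = 4.8119 mol.
In step 2 the NH3:NO ratio is 4:4, so n(NO) = 4.8119 mol.
Mass of NO = 4.8119 × 30.01 = 144.41 g.

144.4 g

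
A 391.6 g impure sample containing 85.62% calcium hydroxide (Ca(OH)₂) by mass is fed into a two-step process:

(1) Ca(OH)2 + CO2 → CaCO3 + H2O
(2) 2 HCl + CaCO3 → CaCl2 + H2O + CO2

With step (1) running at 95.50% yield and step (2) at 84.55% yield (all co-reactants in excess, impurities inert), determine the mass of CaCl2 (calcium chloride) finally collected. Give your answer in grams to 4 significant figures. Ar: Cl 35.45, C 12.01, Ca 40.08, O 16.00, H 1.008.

Pure Ca(OH)2 = 391.6 × 0.8562 = 335.29 g.
M(Ca(OH)2) = 40.08 + 2(16.00) + 2(1.008) = 74.096 g/mol.
M(CaCl2) = 40.08 + 2(35.45) = 110.98 g/mol.
n(Ca(OH)2) = 335.29 / 74.096 = 4.5250 mol.
Step 1 (Ca(OH)2:CaCO3 = 1:1): theoretical n(CaCO3) = 4.5250 mol; at 95.50% yield, n(CaCO3) = 4.3214 mol.
Step 2 (CaCO3:CaCl2 = 1:1): theoretical n(CaCl2) = 4.3214 mol, so theoretical mass = 4.3214 × 110.98 = 479.59 g.
At 84.55% yield, actual mass of CaCl2 = 479.59 × 0.8455 = 405.49 g.

405.5 g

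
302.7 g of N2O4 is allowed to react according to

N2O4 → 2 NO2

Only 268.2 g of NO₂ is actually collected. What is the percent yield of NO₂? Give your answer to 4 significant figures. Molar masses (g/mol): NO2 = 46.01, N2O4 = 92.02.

n(N2O4) = 302.70 g / 92.02 g/mol = 3.2895 mol.
From the equation the N2O4:NO2 mole ratio is 1:2, so n(NO2) = 3.2895 × 2/1 = 6.5790 mol.
Mass of NO2 = 6.5790 mol × 46.01 g/mol = 302.70 g.
This is the theoretical yield. Percent yield = 268.2 g / 302.70 g × 100% = 88.603%.

88.60 %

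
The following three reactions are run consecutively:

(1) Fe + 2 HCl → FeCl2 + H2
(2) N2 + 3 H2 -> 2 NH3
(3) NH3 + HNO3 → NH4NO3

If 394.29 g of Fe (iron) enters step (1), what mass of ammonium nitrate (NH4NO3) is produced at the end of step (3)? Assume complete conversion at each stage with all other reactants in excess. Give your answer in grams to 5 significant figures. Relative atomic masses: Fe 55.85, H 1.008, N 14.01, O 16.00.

M(Fe) = 55.85 g/mol.
M(NH4NO3) = 2(14.01) + 4(1.008) + 3(16.00) = 80.052 g/mol.
n(Fe) = 394.29 / 55.85 = 7.05980 mol.
Reaction (1): Fe→H2 ratio 1:1 ⇒ n(H2) = 7.05980 mol.
Reaction (2): H2→NH3 ratio 3:2 ⇒ n(NH3) = 4.70654 mol.
Reaction (3): NH3→NH4NO3 ratio 1:1 ⇒ n(NH4NO3) = 4.70654 mol.
Mass of NH4NO3 = 4.70654 × 80.052 = 376.768 g.

376.77 g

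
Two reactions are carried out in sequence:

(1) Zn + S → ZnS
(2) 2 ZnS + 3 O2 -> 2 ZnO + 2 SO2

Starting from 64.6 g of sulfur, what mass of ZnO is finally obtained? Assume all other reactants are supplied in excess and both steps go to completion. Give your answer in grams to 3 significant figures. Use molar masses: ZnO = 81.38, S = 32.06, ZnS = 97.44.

n(S) = 64.60 / 32.06 = 2.015 mol.
Step 1 gives a 1:1 ratio of S to ZnS, so n(ZnS) = 2.015 mol.
In step 2 the ZnS:ZnO ratio is 2:2, so n(ZnO) = 2.015 mol.
Mass of ZnO = 2.015 × 81.38 = 164.0 g.

164 g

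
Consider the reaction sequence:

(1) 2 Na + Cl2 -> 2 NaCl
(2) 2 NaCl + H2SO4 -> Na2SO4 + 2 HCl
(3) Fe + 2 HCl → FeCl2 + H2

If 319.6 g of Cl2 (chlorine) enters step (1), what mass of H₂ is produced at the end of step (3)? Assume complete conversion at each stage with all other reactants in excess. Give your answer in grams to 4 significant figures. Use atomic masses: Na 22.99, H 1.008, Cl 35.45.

M(Cl2) = 2(35.45) = 70.90 g/mol.
M(H2) = 2(1.008) = 2.016 g/mol.
n(Cl2) = 319.6 / 70.90 = 4.5078 mol.
Reaction (1): Cl2→NaCl ratio 1:2 ⇒ n(NaCl) = 9.0155 mol.
Reaction (2): NaCl→HCl ratio 2:2 ⇒ n(HCl) = 9.0155 mol.
Reaction (3): HCl→H2 ratio 2:1 ⇒ n(H2) = 4.5078 mol.
Mass of H2 = 4.5078 × 2.016 = 9.0876 g.

9.088 g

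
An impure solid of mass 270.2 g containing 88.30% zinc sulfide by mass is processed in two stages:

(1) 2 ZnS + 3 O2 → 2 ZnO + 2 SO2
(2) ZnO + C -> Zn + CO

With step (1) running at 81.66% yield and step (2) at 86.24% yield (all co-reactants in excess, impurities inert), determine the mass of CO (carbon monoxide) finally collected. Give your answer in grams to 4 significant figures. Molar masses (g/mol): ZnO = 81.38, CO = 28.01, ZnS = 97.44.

48.30 g

Pure ZnS = 270.2 × 0.8830 = 238.59 g.
n(ZnS) = 238.59 / 97.44 = 2.4485 mol.
Step 1 (ZnS:ZnO = 2:2): theoretical n(ZnO) = 2.4485 mol; at 81.66% yield, n(ZnO) = 1.9995 mol.
Step 2 (ZnO:CO = 1:1): theoretical n(CO) = 1.9995 mol, so theoretical mass = 1.9995 × 28.01 = 56.006 g.
At 86.24% yield, actual mass of CO = 56.006 × 0.8624 = 48.299 g.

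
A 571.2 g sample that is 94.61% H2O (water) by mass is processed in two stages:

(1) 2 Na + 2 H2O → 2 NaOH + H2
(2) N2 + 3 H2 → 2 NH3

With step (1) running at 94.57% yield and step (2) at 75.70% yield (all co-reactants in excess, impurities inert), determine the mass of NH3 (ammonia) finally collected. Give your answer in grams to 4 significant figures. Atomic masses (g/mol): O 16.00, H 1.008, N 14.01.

121.9 g

Pure H2O = 571.2 × 0.9461 = 540.41 g.
M(H2O) = 2(1.008) + 16.00 = 18.016 g/mol.
M(NH3) = 14.01 + 3(1.008) = 17.034 g/mol.
n(H2O) = 540.41 / 18.016 = 29.996 mol.
Step 1 (H2O:H2 = 2:1): theoretical n(H2) = 14.998 mol; at 94.57% yield, n(H2) = 14.184 mol.
Step 2 (H2:NH3 = 3:2): theoretical n(NH3) = 9.4558 mol, so theoretical mass = 9.4558 × 17.034 = 161.07 g.
At 75.70% yield, actual mass of NH3 = 161.07 × 0.7570 = 121.93 g.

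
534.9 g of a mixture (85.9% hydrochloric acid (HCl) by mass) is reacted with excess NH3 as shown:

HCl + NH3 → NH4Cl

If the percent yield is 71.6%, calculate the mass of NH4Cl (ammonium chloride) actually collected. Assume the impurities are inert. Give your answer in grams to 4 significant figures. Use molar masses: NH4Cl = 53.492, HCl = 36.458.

482.7 g

Pure HCl available = 534.9 g × 0.859 = 459.48 g.
n(HCl) = 459.48 g / 36.458 g/mol = 12.603 mol.
From the equation the HCl:NH4Cl mole ratio is 1:1, so n(NH4Cl) = 12.603 × 1/1 = 12.603 mol.
Mass of NH4Cl = 12.603 mol × 53.492 g/mol = 674.16 g.
Actual mass collected = 674.16 g × 0.716 = 482.70 g.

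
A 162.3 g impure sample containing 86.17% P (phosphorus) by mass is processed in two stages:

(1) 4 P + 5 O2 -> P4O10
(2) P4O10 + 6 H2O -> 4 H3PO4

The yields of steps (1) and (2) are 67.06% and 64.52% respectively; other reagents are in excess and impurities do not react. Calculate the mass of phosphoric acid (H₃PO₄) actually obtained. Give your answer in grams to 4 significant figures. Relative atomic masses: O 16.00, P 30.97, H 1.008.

Pure P = 162.3 × 0.8617 = 139.85 g.
M(P) = 30.97 g/mol.
M(H3PO4) = 3(1.008) + 30.97 + 4(16.00) = 97.994 g/mol.
n(P) = 139.85 / 30.97 = 4.5158 mol.
Step 1 (P:P4O10 = 4:1): theoretical n(P4O10) = 1.1289 mol; at 67.06% yield, n(P4O10) = 0.75707 mol.
Step 2 (P4O10:H3PO4 = 1:4): theoretical n(H3PO4) = 3.0283 mol, so theoretical mass = 3.0283 × 97.994 = 296.75 g.
At 64.52% yield, actual mass of H3PO4 = 296.75 × 0.6452 = 191.47 g.

191.5 g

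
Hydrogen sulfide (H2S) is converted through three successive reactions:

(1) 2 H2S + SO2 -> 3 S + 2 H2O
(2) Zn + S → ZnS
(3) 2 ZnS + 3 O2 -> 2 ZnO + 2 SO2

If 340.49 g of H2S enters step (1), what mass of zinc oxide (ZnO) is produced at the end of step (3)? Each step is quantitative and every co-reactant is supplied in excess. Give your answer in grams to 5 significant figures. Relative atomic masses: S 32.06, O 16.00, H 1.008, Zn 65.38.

1219.7 g

M(H2S) = 2(1.008) + 32.06 = 34.076 g/mol.
M(ZnO) = 65.38 + 16.00 = 81.38 g/mol.
n(H2S) = 340.49 / 34.076 = 9.99208 mol.
Reaction (1): H2S→S ratio 2:3 ⇒ n(S) = 14.9881 mol.
Reaction (2): S→ZnS ratio 1:1 ⇒ n(ZnS) = 14.9881 mol.
Reaction (3): ZnS→ZnO ratio 2:2 ⇒ n(ZnO) = 14.9881 mol.
Mass of ZnO = 14.9881 × 81.38 = 1219.73 g.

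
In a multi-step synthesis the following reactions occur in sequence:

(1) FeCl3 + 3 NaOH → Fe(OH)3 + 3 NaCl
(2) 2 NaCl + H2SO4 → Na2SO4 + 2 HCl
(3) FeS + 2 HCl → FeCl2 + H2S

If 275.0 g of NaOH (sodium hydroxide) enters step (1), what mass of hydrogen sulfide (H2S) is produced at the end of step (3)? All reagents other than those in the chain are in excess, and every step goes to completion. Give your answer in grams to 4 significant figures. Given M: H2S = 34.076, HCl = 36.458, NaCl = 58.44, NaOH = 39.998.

n(NaOH) = 275.0 / 39.998 = 6.8753 mol.
Reaction (1): NaOH→NaCl ratio 3:3 ⇒ n(NaCl) = 6.8753 mol.
Reaction (2): NaCl→HCl ratio 2:2 ⇒ n(HCl) = 6.8753 mol.
Reaction (3): HCl→H2S ratio 2:1 ⇒ n(H2S) = 3.4377 mol.
Mass of H2S = 3.4377 × 34.076 = 117.14 g.

117.1 g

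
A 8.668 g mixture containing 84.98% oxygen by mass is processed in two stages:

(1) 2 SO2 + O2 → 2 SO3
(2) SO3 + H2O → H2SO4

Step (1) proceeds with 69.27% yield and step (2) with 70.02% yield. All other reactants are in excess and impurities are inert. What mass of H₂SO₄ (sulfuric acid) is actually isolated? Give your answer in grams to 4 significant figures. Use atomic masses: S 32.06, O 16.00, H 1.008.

Pure O2 = 8.668 × 0.8498 = 7.3661 g.
M(O2) = 2(16.00) = 32.00 g/mol.
M(H2SO4) = 2(1.008) + 32.06 + 4(16.00) = 98.076 g/mol.
n(O2) = 7.3661 / 32.00 = 0.23019 mol.
Step 1 (O2:SO3 = 1:2): theoretical n(SO3) = 0.46038 mol; at 69.27% yield, n(SO3) = 0.31890 mol.
Step 2 (SO3:H2SO4 = 1:1): theoretical n(H2SO4) = 0.31890 mol, so theoretical mass = 0.31890 × 98.076 = 31.277 g.
At 70.02% yield, actual mass of H2SO4 = 31.277 × 0.7002 = 21.900 g.

21.90 g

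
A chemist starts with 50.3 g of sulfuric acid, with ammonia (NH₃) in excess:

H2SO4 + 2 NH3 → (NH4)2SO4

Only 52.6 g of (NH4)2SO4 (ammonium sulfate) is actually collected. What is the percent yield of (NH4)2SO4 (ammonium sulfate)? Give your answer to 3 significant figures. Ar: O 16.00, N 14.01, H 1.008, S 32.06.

M(H2SO4) = 2(1.008) + 32.06 + 4(16.00) = 98.076 g/mol.
M((NH4)2SO4) = 2(14.01) + 8(1.008) + 32.06 + 4(16.00) = 132.144 g/mol.
n(H2SO4) = 50.30 g / 98.076 g/mol = 0.5129 mol.
From the equation the H2SO4:(NH4)2SO4 mole ratio is 1:1, so n((NH4)2SO4) = 0.5129 × 1/1 = 0.5129 mol.
Mass of (NH4)2SO4 = 0.5129 mol × 132.144 g/mol = 67.77 g.
This is the theoretical yield. Percent yield = 52.6 g / 67.77 g × 100% = 77.61%.

77.6 %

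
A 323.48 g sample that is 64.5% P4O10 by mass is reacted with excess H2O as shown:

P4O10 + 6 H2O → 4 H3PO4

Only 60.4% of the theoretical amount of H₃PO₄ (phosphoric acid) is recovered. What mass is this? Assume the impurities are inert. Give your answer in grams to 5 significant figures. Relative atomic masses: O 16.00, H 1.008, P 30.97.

174.01 g

Pure P4O10 available = 323.48 g × 0.645 = 208.645 g.
M(P4O10) = 4(30.97) + 10(16.00) = 283.88 g/mol.
M(H3PO4) = 3(1.008) + 30.97 + 4(16.00) = 97.994 g/mol.
n(P4O10) = 208.645 g / 283.88 g/mol = 0.734975 mol.
From the equation the P4O10:H3PO4 mole ratio is 1:4, so n(H3PO4) = 0.734975 × 4/1 = 2.93990 mol.
Mass of H3PO4 = 2.93990 mol × 97.994 g/mol = 288.092 g.
Actual mass collected = 288.092 g × 0.604 = 174.008 g.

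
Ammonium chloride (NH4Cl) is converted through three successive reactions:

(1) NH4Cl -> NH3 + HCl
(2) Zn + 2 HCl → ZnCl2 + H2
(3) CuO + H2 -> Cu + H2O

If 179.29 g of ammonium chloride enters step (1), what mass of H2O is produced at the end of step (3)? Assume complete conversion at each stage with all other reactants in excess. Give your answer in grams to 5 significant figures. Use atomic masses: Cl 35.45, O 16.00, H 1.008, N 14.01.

30.192 g

M(NH4Cl) = 14.01 + 4(1.008) + 35.45 = 53.492 g/mol.
M(H2O) = 2(1.008) + 16.00 = 18.016 g/mol.
n(NH4Cl) = 179.29 / 53.492 = 3.35172 mol.
Reaction (1): NH4Cl→HCl ratio 1:1 ⇒ n(HCl) = 3.35172 mol.
Reaction (2): HCl→H2 ratio 2:1 ⇒ n(H2) = 1.67586 mol.
Reaction (3): H2→H2O ratio 1:1 ⇒ n(H2O) = 1.67586 mol.
Mass of H2O = 1.67586 × 18.016 = 30.1923 g.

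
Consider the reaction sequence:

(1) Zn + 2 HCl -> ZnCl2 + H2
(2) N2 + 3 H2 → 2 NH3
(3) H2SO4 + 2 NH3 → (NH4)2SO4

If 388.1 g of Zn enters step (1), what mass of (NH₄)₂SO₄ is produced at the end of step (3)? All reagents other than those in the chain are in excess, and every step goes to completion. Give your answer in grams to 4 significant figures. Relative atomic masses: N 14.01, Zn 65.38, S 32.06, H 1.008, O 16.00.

261.5 g

M(Zn) = 65.38 g/mol.
M((NH4)2SO4) = 2(14.01) + 8(1.008) + 32.06 + 4(16.00) = 132.144 g/mol.
n(Zn) = 388.1 / 65.38 = 5.9361 mol.
Reaction (1): Zn→H2 ratio 1:1 ⇒ n(H2) = 5.9361 mol.
Reaction (2): H2→NH3 ratio 3:2 ⇒ n(NH3) = 3.9574 mol.
Reaction (3): NH3→(NH4)2SO4 ratio 2:1 ⇒ n((NH4)2SO4) = 1.9787 mol.
Mass of (NH4)2SO4 = 1.9787 × 132.144 = 261.47 g.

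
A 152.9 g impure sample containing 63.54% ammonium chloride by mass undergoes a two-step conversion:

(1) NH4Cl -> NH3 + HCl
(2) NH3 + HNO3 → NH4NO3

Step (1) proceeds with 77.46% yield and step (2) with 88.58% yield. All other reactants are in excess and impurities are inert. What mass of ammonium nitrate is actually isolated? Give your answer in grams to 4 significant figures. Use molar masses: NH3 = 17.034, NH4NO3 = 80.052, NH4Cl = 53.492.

99.76 g

Pure NH4Cl = 152.9 × 0.6354 = 97.153 g.
n(NH4Cl) = 97.153 / 53.492 = 1.8162 mol.
Step 1 (NH4Cl:NH3 = 1:1): theoretical n(NH3) = 1.8162 mol; at 77.46% yield, n(NH3) = 1.4068 mol.
Step 2 (NH3:NH4NO3 = 1:1): theoretical n(NH4NO3) = 1.4068 mol, so theoretical mass = 1.4068 × 80.052 = 112.62 g.
At 88.58% yield, actual mass of NH4NO3 = 112.62 × 0.8858 = 99.759 g.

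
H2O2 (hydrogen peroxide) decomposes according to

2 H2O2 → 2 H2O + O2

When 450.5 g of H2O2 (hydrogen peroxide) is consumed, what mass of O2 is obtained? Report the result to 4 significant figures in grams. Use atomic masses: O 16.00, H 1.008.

211.9 g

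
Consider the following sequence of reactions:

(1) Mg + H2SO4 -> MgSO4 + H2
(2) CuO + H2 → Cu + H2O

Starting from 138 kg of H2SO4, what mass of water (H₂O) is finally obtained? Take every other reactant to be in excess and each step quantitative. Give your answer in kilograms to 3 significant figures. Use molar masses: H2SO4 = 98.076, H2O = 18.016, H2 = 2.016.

138 kg = 138000 g.
n(H2SO4) = 138000 / 98.076 = 1407 mol.
Step 1 gives a 1:1 ratio of H2SO4 to H2, so n(H2) = 1407 mol.
In step 2 the H2:H2O ratio is 1:1, so n(H2O) = 1407 mol.
Mass of H2O = 1407 × 18.016 = 25350 g = 25.3 kg.

25.3 kg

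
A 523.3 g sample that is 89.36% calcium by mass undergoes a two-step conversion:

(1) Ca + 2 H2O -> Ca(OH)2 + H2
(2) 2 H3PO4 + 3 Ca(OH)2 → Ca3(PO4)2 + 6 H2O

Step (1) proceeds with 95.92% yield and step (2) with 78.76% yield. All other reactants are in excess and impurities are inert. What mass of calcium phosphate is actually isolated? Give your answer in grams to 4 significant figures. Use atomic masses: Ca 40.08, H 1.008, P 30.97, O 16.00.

Pure Ca = 523.3 × 0.8936 = 467.62 g.
M(Ca) = 40.08 g/mol.
M(Ca3(PO4)2) = 3(40.08) + 2(30.97) + 8(16.00) = 310.18 g/mol.
n(Ca) = 467.62 / 40.08 = 11.667 mol.
Step 1 (Ca:Ca(OH)2 = 1:1): theoretical n(Ca(OH)2) = 11.667 mol; at 95.92% yield, n(Ca(OH)2) = 11.191 mol.
Step 2 (Ca(OH)2:Ca3(PO4)2 = 3:1): theoretical n(Ca3(PO4)2) = 3.7304 mol, so theoretical mass = 3.7304 × 310.18 = 1157.1 g.
At 78.76% yield, actual mass of Ca3(PO4)2 = 1157.1 × 0.7876 = 911.33 g.

911.3 g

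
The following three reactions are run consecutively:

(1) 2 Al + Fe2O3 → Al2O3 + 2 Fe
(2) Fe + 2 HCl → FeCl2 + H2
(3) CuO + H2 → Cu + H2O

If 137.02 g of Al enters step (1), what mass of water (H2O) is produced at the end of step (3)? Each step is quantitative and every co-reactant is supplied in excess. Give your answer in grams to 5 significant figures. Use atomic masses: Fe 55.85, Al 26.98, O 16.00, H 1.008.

M(Al) = 26.98 g/mol.
M(H2O) = 2(1.008) + 16.00 = 18.016 g/mol.
n(Al) = 137.02 / 26.98 = 5.07858 mol.
Reaction (1): Al→Fe ratio 2:2 ⇒ n(Fe) = 5.07858 mol.
Reaction (2): Fe→H2 ratio 1:1 ⇒ n(H2) = 5.07858 mol.
Reaction (3): H2→H2O ratio 1:1 ⇒ n(H2O) = 5.07858 mol.
Mass of H2O = 5.07858 × 18.016 = 91.4956 g.

91.496 g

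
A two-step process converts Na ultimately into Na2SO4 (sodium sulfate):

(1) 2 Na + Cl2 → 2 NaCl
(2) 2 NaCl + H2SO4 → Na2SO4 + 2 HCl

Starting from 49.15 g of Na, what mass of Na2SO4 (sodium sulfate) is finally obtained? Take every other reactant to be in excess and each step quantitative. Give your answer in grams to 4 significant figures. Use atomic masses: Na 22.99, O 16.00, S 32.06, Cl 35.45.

151.8 g

M(Na) = 22.99 g/mol.
M(Na2SO4) = 2(22.99) + 32.06 + 4(16.00) = 142.04 g/mol.
n(Na) = 49.150 / 22.99 = 2.1379 mol.
Step 1 gives a 2:2 ratio of Na to NaCl, so n(NaCl) = 2.1379 mol.
In step 2 the NaCl:Na2SO4 ratio is 2:1, so n(Na2SO4) = 1.0689 mol.
Mass of Na2SO4 = 1.0689 × 142.04 = 151.83 g.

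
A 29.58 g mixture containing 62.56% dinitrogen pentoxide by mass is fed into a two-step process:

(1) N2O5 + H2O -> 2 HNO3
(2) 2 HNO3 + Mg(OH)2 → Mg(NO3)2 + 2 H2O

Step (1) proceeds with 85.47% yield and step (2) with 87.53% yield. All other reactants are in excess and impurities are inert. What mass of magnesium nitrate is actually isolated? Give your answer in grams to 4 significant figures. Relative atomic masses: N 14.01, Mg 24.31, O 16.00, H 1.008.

19.01 g

Pure N2O5 = 29.58 × 0.6256 = 18.505 g.
M(N2O5) = 2(14.01) + 5(16.00) = 108.02 g/mol.
M(Mg(NO3)2) = 24.31 + 2(14.01) + 6(16.00) = 148.33 g/mol.
n(N2O5) = 18.505 / 108.02 = 0.17131 mol.
Step 1 (N2O5:HNO3 = 1:2): theoretical n(HNO3) = 0.34263 mol; at 85.47% yield, n(HNO3) = 0.29284 mol.
Step 2 (HNO3:Mg(NO3)2 = 2:1): theoretical n(Mg(NO3)2) = 0.14642 mol, so theoretical mass = 0.14642 × 148.33 = 21.719 g.
At 87.53% yield, actual mass of Mg(NO3)2 = 21.719 × 0.8753 = 19.010 g.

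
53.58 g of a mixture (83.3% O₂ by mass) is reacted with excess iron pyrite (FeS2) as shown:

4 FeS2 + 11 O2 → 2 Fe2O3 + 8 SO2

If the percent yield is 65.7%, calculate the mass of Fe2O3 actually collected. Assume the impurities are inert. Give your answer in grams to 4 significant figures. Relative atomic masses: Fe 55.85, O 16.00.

Pure O2 available = 53.58 g × 0.833 = 44.632 g.
M(O2) = 2(16.00) = 32.00 g/mol.
M(Fe2O3) = 2(55.85) + 3(16.00) = 159.70 g/mol.
n(O2) = 44.632 g / 32.00 g/mol = 1.3948 mol.
From the equation the O2:Fe2O3 mole ratio is 11:2, so n(Fe2O3) = 1.3948 × 2/11 = 0.25359 mol.
Mass of Fe2O3 = 0.25359 mol × 159.70 g/mol = 40.499 g.
Actual mass collected = 40.499 g × 0.657 = 26.608 g.

26.61 g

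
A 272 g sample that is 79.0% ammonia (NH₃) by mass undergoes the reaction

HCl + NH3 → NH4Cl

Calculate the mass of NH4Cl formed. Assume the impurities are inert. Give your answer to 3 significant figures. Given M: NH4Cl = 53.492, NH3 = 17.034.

675 g

Mass of pure NH3 = 272 g × 0.790 = 214.9 g.
n(NH3) = 214.9 g / 17.034 g/mol = 12.61 mol.
From the equation the NH3:NH4Cl mole ratio is 1:1, so n(NH4Cl) = 12.61 × 1/1 = 12.61 mol.
Mass of NH4Cl = 12.61 mol × 53.492 g/mol = 674.8 g.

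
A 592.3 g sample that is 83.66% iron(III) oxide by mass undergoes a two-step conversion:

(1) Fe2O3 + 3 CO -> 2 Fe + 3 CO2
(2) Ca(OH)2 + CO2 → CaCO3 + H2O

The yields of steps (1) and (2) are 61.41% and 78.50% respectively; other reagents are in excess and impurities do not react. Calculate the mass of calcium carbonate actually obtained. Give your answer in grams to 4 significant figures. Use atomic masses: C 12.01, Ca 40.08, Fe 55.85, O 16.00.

449.1 g

Pure Fe2O3 = 592.3 × 0.8366 = 495.52 g.
M(Fe2O3) = 2(55.85) + 3(16.00) = 159.70 g/mol.
M(CaCO3) = 40.08 + 12.01 + 3(16.00) = 100.09 g/mol.
n(Fe2O3) = 495.52 / 159.70 = 3.1028 mol.
Step 1 (Fe2O3:CO2 = 1:3): theoretical n(CO2) = 9.3084 mol; at 61.41% yield, n(CO2) = 5.7163 mol.
Step 2 (CO2:CaCO3 = 1:1): theoretical n(CaCO3) = 5.7163 mol, so theoretical mass = 5.7163 × 100.09 = 572.14 g.
At 78.50% yield, actual mass of CaCO3 = 572.14 × 0.7850 = 449.13 g.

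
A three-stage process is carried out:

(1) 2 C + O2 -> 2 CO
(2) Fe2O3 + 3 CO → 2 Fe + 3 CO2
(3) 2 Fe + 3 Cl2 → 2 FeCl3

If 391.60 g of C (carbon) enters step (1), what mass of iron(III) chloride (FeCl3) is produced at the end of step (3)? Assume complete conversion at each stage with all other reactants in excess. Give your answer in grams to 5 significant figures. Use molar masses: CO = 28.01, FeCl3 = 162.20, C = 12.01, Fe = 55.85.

3525.8 g

n(C) = 391.60 / 12.01 = 32.6062 mol.
Reaction (1): C→CO ratio 2:2 ⇒ n(CO) = 32.6062 mol.
Reaction (2): CO→Fe ratio 3:2 ⇒ n(Fe) = 21.7374 mol.
Reaction (3): Fe→FeCl3 ratio 2:2 ⇒ n(FeCl3) = 21.7374 mol.
Mass of FeCl3 = 21.7374 × 162.20 = 3525.81 g.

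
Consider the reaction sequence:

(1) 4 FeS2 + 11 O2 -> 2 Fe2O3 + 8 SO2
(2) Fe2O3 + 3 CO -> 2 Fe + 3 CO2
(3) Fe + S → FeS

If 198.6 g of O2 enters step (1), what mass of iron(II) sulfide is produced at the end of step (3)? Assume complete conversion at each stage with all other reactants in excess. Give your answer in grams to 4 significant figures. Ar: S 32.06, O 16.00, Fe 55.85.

198.4 g

M(O2) = 2(16.00) = 32.00 g/mol.
M(FeS) = 55.85 + 32.06 = 87.91 g/mol.
n(O2) = 198.6 / 32.00 = 6.2062 mol.
Reaction (1): O2→Fe2O3 ratio 11:2 ⇒ n(Fe2O3) = 1.1284 mol.
Reaction (2): Fe2O3→Fe ratio 1:2 ⇒ n(Fe) = 2.2568 mol.
Reaction (3): Fe→FeS ratio 1:1 ⇒ n(FeS) = 2.2568 mol.
Mass of FeS = 2.2568 × 87.91 = 198.40 g.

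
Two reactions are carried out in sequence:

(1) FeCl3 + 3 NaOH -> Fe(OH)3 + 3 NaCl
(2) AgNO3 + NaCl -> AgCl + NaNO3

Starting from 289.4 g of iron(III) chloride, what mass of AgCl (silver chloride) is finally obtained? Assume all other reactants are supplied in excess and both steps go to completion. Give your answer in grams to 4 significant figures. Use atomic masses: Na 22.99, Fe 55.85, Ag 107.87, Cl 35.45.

767.1 g

M(FeCl3) = 55.85 + 3(35.45) = 162.20 g/mol.
M(AgCl) = 107.87 + 35.45 = 143.32 g/mol.
n(FeCl3) = 289.40 / 162.20 = 1.7842 mol.
Step 1 gives a 1:3 ratio of FeCl3 to NaCl, so n(NaCl) = 5.3527 mol.
In step 2 the NaCl:AgCl ratio is 1:1, so n(AgCl) = 5.3527 mol.
Mass of AgCl = 5.3527 × 143.32 = 767.14 g.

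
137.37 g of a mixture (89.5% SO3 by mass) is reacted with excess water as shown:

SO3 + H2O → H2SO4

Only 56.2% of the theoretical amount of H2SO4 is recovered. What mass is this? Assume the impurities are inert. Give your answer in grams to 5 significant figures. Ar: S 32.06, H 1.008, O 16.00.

Pure SO3 available = 137.37 g × 0.895 = 122.946 g.
M(SO3) = 32.06 + 3(16.00) = 80.06 g/mol.
M(H2SO4) = 2(1.008) + 32.06 + 4(16.00) = 98.076 g/mol.
n(SO3) = 122.946 g / 80.06 g/mol = 1.53568 mol.
From the equation the SO3:H2SO4 mole ratio is 1:1, so n(H2SO4) = 1.53568 × 1/1 = 1.53568 mol.
Mass of H2SO4 = 1.53568 mol × 98.076 g/mol = 150.613 g.
Actual mass collected = 150.613 g × 0.562 = 84.6444 g.

84.644 g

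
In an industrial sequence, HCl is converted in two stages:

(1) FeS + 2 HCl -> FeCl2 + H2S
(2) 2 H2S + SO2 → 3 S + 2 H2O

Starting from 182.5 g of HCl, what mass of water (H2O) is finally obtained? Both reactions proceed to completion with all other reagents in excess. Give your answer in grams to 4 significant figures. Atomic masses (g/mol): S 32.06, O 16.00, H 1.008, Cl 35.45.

M(HCl) = 1.008 + 35.45 = 36.458 g/mol.
M(H2O) = 2(1.008) + 16.00 = 18.016 g/mol.
n(HCl) = 182.50 / 36.458 = 5.0058 mol.
Step 1 gives a 2:1 ratio of HCl to H2S, so n(H2S) = 2.5029 mol.
In step 2 the H2S:H2O ratio is 2:2, so n(H2O) = 2.5029 mol.
Mass of H2O = 2.5029 × 18.016 = 45.092 g.

45.09 g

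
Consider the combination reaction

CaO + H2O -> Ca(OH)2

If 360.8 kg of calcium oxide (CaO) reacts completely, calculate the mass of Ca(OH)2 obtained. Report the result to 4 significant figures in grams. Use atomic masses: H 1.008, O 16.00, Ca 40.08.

476700 g

M(CaO) = 40.08 + 16.00 = 56.08 g/mol.
M(Ca(OH)2) = 40.08 + 2(16.00) + 2(1.008) = 74.096 g/mol.
Convert: 360.8 kg = 360800 g.
n(CaO) = 360800 g / 56.08 g/mol = 6433.7 mol.
From the equation the CaO:Ca(OH)2 mole ratio is 1:1, so n(Ca(OH)2) = 6433.7 × 1/1 = 6433.7 mol.
Mass of Ca(OH)2 = 6433.7 mol × 74.096 g/mol = 476710 g.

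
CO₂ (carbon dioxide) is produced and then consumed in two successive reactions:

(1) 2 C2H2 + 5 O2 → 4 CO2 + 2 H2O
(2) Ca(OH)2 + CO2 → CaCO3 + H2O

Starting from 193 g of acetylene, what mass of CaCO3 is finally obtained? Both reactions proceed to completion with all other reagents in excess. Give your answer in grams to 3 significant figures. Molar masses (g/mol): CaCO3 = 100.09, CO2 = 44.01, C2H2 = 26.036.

n(C2H2) = 193.0 / 26.036 = 7.413 mol.
Step 1 gives a 2:4 ratio of C2H2 to CO2, so n(CO2) = 14.83 mol.
In step 2 the CO2:CaCO3 ratio is 1:1, so n(CaCO3) = 14.83 mol.
Mass of CaCO3 = 14.83 × 100.09 = 1484 g.

1480 g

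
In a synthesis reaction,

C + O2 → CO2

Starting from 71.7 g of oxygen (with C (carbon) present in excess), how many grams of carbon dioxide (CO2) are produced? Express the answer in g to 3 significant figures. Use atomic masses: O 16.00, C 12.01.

98.6 g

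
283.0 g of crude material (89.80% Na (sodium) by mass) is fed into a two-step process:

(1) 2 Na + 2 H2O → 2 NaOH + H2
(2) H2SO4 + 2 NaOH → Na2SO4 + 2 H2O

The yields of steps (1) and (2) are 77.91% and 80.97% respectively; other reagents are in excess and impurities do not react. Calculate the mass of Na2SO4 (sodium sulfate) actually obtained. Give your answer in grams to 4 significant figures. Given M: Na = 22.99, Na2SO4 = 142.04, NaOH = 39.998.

Pure Na = 283.0 × 0.8980 = 254.13 g.
n(Na) = 254.13 / 22.99 = 11.054 mol.
Step 1 (Na:NaOH = 2:2): theoretical n(NaOH) = 11.054 mol; at 77.91% yield, n(NaOH) = 8.6123 mol.
Step 2 (NaOH:Na2SO4 = 2:1): theoretical n(Na2SO4) = 4.3061 mol, so theoretical mass = 4.3061 × 142.04 = 611.64 g.
At 80.97% yield, actual mass of Na2SO4 = 611.64 × 0.8097 = 495.25 g.

495.2 g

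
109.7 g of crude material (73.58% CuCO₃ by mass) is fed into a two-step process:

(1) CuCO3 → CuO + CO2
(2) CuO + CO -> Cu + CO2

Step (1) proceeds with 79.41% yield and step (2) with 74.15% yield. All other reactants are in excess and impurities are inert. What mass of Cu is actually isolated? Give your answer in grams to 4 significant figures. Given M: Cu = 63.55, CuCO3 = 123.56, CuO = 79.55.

Pure CuCO3 = 109.7 × 0.7358 = 80.717 g.
n(CuCO3) = 80.717 / 123.56 = 0.65326 mol.
Step 1 (CuCO3:CuO = 1:1): theoretical n(CuO) = 0.65326 mol; at 79.41% yield, n(CuO) = 0.51876 mol.
Step 2 (CuO:Cu = 1:1): theoretical n(Cu) = 0.51876 mol, so theoretical mass = 0.51876 × 63.55 = 32.967 g.
At 74.15% yield, actual mass of Cu = 32.967 × 0.7415 = 24.445 g.

24.45 g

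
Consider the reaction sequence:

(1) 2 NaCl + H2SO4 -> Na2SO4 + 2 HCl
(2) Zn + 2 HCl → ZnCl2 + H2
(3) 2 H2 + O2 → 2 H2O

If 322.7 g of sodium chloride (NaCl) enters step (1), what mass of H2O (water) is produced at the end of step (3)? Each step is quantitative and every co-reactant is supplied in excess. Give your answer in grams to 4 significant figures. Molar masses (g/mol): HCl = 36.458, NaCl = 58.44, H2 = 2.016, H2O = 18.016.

49.74 g

n(NaCl) = 322.7 / 58.44 = 5.5219 mol.
Reaction (1): NaCl→HCl ratio 2:2 ⇒ n(HCl) = 5.5219 mol.
Reaction (2): HCl→H2 ratio 2:1 ⇒ n(H2) = 2.7610 mol.
Reaction (3): H2→H2O ratio 2:2 ⇒ n(H2O) = 2.7610 mol.
Mass of H2O = 2.7610 × 18.016 = 49.741 g.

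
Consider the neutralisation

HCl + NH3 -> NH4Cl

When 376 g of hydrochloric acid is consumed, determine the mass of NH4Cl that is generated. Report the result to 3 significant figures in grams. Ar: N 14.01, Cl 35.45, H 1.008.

552 g

M(HCl) = 1.008 + 35.45 = 36.458 g/mol.
M(NH4Cl) = 14.01 + 4(1.008) + 35.45 = 53.492 g/mol.
n(HCl) = 376.0 g / 36.458 g/mol = 10.31 mol.
From the equation the HCl:NH4Cl mole ratio is 1:1, so n(NH4Cl) = 10.31 × 1/1 = 10.31 mol.
Mass of NH4Cl = 10.31 mol × 53.492 g/mol = 551.7 g.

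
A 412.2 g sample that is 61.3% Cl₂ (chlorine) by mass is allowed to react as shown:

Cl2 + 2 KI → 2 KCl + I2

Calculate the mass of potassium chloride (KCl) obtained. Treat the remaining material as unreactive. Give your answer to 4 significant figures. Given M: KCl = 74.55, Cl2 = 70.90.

531.4 g

Mass of pure Cl2 = 412.2 g × 0.613 = 252.68 g.
n(Cl2) = 252.68 g / 70.90 g/mol = 3.5639 mol.
From the equation the Cl2:KCl mole ratio is 1:2, so n(KCl) = 3.5639 × 2/1 = 7.1277 mol.
Mass of KCl = 7.1277 mol × 74.55 g/mol = 531.37 g.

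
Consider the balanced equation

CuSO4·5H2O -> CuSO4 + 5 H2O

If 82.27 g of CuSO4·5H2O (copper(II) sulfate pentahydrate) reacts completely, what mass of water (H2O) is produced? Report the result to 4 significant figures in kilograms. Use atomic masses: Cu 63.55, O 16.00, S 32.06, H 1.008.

M(CuSO4·5H2O) = 63.55 + 32.06 + 9(16.00) + 10(1.008) = 249.69 g/mol.
M(H2O) = 2(1.008) + 16.00 = 18.016 g/mol.
n(CuSO4·5H2O) = 82.270 g / 249.69 g/mol = 0.32949 mol.
From the equation the CuSO4·5H2O:H2O mole ratio is 1:5, so n(H2O) = 0.32949 × 5/1 = 1.6474 mol.
Mass of H2O = 1.6474 mol × 18.016 g/mol = 29.680 g.
Converting to kg: 29.680 g = 0.02968 kg.

0.02968 kg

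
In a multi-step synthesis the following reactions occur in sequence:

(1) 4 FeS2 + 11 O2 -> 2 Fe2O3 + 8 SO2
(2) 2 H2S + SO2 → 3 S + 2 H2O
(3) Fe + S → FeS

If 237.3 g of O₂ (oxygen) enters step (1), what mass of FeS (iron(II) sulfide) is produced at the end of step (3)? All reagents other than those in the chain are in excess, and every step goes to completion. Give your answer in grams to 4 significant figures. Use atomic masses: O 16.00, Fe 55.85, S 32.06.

M(O2) = 2(16.00) = 32.00 g/mol.
M(FeS) = 55.85 + 32.06 = 87.91 g/mol.
n(O2) = 237.3 / 32.00 = 7.4156 mol.
Reaction (1): O2→SO2 ratio 11:8 ⇒ n(SO2) = 5.3932 mol.
Reaction (2): SO2→S ratio 1:3 ⇒ n(S) = 16.180 mol.
Reaction (3): S→FeS ratio 1:1 ⇒ n(FeS) = 16.180 mol.
Mass of FeS = 16.180 × 87.91 = 1422.3 g.

1422 g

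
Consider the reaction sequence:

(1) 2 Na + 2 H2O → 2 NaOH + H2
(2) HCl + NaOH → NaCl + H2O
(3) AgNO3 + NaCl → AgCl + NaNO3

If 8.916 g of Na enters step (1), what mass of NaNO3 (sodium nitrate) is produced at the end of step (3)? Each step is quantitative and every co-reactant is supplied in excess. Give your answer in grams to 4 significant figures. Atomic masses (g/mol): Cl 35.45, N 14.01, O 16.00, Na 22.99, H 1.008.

32.96 g

M(Na) = 22.99 g/mol.
M(NaNO3) = 22.99 + 14.01 + 3(16.00) = 85.00 g/mol.
n(Na) = 8.916 / 22.99 = 0.38782 mol.
Reaction (1): Na→NaOH ratio 2:2 ⇒ n(NaOH) = 0.38782 mol.
Reaction (2): NaOH→NaCl ratio 1:1 ⇒ n(NaCl) = 0.38782 mol.
Reaction (3): NaCl→NaNO3 ratio 1:1 ⇒ n(NaNO3) = 0.38782 mol.
Mass of NaNO3 = 0.38782 × 85.00 = 32.965 g.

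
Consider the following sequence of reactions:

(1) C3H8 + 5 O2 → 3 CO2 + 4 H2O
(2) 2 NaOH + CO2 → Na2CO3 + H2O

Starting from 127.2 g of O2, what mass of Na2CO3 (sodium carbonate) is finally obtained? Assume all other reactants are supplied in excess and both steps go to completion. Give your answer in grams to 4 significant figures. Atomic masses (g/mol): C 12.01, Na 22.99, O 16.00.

252.8 g

M(O2) = 2(16.00) = 32.00 g/mol.
M(Na2CO3) = 2(22.99) + 12.01 + 3(16.00) = 105.99 g/mol.
n(O2) = 127.20 / 32.00 = 3.9750 mol.
Step 1 gives a 5:3 ratio of O2 to CO2, so n(CO2) = 2.3850 mol.
In step 2 the CO2:Na2CO3 ratio is 1:1, so n(Na2CO3) = 2.3850 mol.
Mass of Na2CO3 = 2.3850 × 105.99 = 252.79 g.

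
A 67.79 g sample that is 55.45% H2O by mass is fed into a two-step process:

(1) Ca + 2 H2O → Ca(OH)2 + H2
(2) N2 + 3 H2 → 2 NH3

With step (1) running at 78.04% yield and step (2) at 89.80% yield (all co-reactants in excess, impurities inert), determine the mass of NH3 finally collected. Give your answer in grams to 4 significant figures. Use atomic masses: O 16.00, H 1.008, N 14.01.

Pure H2O = 67.79 × 0.5545 = 37.590 g.
M(H2O) = 2(1.008) + 16.00 = 18.016 g/mol.
M(NH3) = 14.01 + 3(1.008) = 17.034 g/mol.
n(H2O) = 37.590 / 18.016 = 2.0865 mol.
Step 1 (H2O:H2 = 2:1): theoretical n(H2) = 1.0432 mol; at 78.04% yield, n(H2) = 0.81413 mol.
Step 2 (H2:NH3 = 3:2): theoretical n(NH3) = 0.54276 mol, so theoretical mass = 0.54276 × 17.034 = 9.2453 g.
At 89.80% yield, actual mass of NH3 = 9.2453 × 0.8980 = 8.3023 g.

8.302 g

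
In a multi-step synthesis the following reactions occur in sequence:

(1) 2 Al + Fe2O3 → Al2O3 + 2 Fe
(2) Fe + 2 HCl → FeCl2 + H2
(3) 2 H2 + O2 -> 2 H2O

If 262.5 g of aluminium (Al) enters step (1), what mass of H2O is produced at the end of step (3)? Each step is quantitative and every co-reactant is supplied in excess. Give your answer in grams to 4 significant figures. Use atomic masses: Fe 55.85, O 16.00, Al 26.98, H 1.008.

M(Al) = 26.98 g/mol.
M(H2O) = 2(1.008) + 16.00 = 18.016 g/mol.
n(Al) = 262.5 / 26.98 = 9.7294 mol.
Reaction (1): Al→Fe ratio 2:2 ⇒ n(Fe) = 9.7294 mol.
Reaction (2): Fe→H2 ratio 1:1 ⇒ n(H2) = 9.7294 mol.
Reaction (3): H2→H2O ratio 2:2 ⇒ n(H2O) = 9.7294 mol.
Mass of H2O = 9.7294 × 18.016 = 175.29 g.

175.3 g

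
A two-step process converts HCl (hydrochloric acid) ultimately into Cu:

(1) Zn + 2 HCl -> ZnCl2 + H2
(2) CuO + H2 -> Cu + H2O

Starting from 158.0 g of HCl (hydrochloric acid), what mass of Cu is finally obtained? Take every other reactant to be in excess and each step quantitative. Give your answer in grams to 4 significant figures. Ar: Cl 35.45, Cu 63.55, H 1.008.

M(HCl) = 1.008 + 35.45 = 36.458 g/mol.
M(Cu) = 63.55 g/mol.
n(HCl) = 158.00 / 36.458 = 4.3338 mol.
Step 1 gives a 2:1 ratio of HCl to H2, so n(H2) = 2.1669 mol.
In step 2 the H2:Cu ratio is 1:1, so n(Cu) = 2.1669 mol.
Mass of Cu = 2.1669 × 63.55 = 137.71 g.

137.7 g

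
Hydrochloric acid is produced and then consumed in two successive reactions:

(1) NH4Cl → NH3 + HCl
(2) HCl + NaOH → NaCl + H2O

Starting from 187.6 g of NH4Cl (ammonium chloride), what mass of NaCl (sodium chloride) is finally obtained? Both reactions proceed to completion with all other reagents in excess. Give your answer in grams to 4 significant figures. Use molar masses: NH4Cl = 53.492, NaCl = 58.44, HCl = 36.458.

n(NH4Cl) = 187.60 / 53.492 = 3.5071 mol.
Step 1 gives a 1:1 ratio of NH4Cl to HCl, so n(HCl) = 3.5071 mol.
In step 2 the HCl:NaCl ratio is 1:1, so n(NaCl) = 3.5071 mol.
Mass of NaCl = 3.5071 × 58.44 = 204.95 g.

205.0 g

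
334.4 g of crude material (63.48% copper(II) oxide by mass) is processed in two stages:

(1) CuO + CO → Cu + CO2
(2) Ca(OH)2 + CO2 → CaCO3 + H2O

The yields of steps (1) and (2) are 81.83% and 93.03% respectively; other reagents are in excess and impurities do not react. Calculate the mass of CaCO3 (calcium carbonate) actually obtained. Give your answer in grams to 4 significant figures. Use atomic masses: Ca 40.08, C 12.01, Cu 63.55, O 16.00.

203.3 g

Pure CuO = 334.4 × 0.6348 = 212.28 g.
M(CuO) = 63.55 + 16.00 = 79.55 g/mol.
M(CaCO3) = 40.08 + 12.01 + 3(16.00) = 100.09 g/mol.
n(CuO) = 212.28 / 79.55 = 2.6685 mol.
Step 1 (CuO:CO2 = 1:1): theoretical n(CO2) = 2.6685 mol; at 81.83% yield, n(CO2) = 2.1836 mol.
Step 2 (CO2:CaCO3 = 1:1): theoretical n(CaCO3) = 2.1836 mol, so theoretical mass = 2.1836 × 100.09 = 218.56 g.
At 93.03% yield, actual mass of CaCO3 = 218.56 × 0.9303 = 203.32 g.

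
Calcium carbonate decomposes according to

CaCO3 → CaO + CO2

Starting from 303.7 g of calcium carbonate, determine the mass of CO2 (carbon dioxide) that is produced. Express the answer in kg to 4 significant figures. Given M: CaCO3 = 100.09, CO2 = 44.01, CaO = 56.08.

0.1335 kg

n(CaCO3) = 303.70 g / 100.09 g/mol = 3.0343 mol.
From the equation the CaCO3:CO2 mole ratio is 1:1, so n(CO2) = 3.0343 × 1/1 = 3.0343 mol.
Mass of CO2 = 3.0343 mol × 44.01 g/mol = 133.54 g.
Converting to kg: 133.54 g = 0.1335 kg.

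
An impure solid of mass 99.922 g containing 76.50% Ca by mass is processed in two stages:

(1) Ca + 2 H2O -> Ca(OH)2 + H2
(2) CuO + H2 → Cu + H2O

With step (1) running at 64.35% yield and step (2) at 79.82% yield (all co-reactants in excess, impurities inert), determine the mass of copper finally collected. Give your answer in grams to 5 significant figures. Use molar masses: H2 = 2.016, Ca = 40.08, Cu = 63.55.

62.254 g

Pure Ca = 99.922 × 0.7650 = 76.4403 g.
n(Ca) = 76.4403 / 40.08 = 1.90719 mol.
Step 1 (Ca:H2 = 1:1): theoretical n(H2) = 1.90719 mol; at 64.35% yield, n(H2) = 1.22728 mol.
Step 2 (H2:Cu = 1:1): theoretical n(Cu) = 1.22728 mol, so theoretical mass = 1.22728 × 63.55 = 77.9936 g.
At 79.82% yield, actual mass of Cu = 77.9936 × 0.7982 = 62.2545 g.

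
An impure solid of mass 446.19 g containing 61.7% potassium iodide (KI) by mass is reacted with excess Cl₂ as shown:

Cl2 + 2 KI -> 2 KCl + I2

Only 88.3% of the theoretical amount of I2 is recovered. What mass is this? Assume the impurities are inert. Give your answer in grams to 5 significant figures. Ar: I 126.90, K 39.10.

Pure KI available = 446.19 g × 0.617 = 275.299 g.
M(KI) = 39.10 + 126.90 = 166.00 g/mol.
M(I2) = 2(126.90) = 253.80 g/mol.
n(KI) = 275.299 g / 166.00 g/mol = 1.65843 mol.
From the equation the KI:I2 mole ratio is 2:1, so n(I2) = 1.65843 × 1/2 = 0.829215 mol.
Mass of I2 = 0.829215 mol × 253.80 g/mol = 210.455 g.
Actual mass collected = 210.455 g × 0.883 = 185.831 g.

185.83 g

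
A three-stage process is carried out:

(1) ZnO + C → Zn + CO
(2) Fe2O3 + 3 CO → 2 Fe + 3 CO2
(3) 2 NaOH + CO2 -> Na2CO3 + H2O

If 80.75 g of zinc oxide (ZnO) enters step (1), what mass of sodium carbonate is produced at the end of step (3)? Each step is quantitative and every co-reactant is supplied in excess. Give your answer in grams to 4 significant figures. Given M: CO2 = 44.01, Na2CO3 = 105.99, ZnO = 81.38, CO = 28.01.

105.2 g

n(ZnO) = 80.75 / 81.38 = 0.99226 mol.
Reaction (1): ZnO→CO ratio 1:1 ⇒ n(CO) = 0.99226 mol.
Reaction (2): CO→CO2 ratio 3:3 ⇒ n(CO2) = 0.99226 mol.
Reaction (3): CO2→Na2CO3 ratio 1:1 ⇒ n(Na2CO3) = 0.99226 mol.
Mass of Na2CO3 = 0.99226 × 105.99 = 105.17 g.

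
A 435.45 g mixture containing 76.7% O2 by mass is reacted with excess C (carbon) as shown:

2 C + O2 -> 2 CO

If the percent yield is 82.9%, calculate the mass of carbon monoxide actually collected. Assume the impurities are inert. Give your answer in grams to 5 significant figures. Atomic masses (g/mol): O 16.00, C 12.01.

484.71 g

Pure O2 available = 435.45 g × 0.767 = 333.990 g.
M(O2) = 2(16.00) = 32.00 g/mol.
M(CO) = 12.01 + 16.00 = 28.01 g/mol.
n(O2) = 333.990 g / 32.00 g/mol = 10.4372 mol.
From the equation the O2:CO mole ratio is 1:2, so n(CO) = 10.4372 × 2/1 = 20.8744 mol.
Mass of CO = 20.8744 mol × 28.01 g/mol = 584.692 g.
Actual mass collected = 584.692 g × 0.829 = 484.709 g.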